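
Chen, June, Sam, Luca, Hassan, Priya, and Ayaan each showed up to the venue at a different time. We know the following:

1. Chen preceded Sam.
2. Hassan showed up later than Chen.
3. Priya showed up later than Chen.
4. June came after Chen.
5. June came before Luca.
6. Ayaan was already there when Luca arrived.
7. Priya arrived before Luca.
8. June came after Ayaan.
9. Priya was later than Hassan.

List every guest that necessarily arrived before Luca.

Directly stated before Luca: Ayaan, June, and Priya.
Chen reaches Luca via Chen → June → Luca.
Hassan reaches Luca via Hassan → Priya → Luca.
No chain forces Sam ahead of Luca.

Ayaan, Chen, Hassan, June, Priya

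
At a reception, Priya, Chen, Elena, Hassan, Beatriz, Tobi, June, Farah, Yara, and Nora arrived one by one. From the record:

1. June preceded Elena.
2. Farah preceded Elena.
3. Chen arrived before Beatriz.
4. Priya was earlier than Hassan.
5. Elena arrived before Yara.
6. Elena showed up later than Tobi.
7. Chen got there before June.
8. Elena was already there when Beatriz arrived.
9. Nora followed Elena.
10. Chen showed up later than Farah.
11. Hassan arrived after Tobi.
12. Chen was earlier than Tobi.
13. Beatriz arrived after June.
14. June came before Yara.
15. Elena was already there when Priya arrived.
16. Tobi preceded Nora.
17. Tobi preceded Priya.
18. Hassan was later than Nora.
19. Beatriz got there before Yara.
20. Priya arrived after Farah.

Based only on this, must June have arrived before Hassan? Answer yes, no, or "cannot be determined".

yes

Chain the constraints: June → Elena → Priya → Hassan. Each link is directly stated, so June comes before Hassan.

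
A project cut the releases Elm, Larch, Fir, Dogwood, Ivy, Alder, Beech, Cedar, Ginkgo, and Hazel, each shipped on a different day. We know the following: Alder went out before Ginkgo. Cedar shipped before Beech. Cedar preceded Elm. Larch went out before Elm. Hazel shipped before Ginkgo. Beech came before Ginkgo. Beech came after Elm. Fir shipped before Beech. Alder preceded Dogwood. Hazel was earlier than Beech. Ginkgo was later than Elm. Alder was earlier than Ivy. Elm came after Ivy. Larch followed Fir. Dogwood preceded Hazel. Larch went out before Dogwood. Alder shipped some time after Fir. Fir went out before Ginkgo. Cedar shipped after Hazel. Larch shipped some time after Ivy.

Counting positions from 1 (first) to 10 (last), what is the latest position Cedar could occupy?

Cedar must come before Beech, Elm, and Ginkgo — 3 releases forced after it.
Everything else can be placed before Cedar in some valid order, so Cedar can sit as late as position 10 − 3 = 7.

7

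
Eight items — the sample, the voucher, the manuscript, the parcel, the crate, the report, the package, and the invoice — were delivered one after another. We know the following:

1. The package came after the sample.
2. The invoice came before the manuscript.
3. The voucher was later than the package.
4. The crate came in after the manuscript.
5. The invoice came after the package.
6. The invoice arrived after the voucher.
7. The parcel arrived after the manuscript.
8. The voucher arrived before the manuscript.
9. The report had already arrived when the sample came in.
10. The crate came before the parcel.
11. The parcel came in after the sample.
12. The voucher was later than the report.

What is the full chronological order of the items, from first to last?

The constraints fix every adjacent pair, so only one ordering works:
the report → the sample → the package → the voucher → the invoice → the manuscript → the crate → the parcel.

the report, the sample, the package, the voucher, the invoice, the manuscript, the crate, the parcel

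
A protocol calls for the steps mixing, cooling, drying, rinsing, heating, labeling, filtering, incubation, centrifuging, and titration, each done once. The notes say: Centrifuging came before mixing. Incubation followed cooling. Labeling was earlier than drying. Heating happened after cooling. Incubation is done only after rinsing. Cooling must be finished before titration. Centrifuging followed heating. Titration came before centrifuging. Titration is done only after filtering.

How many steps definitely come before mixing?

Directly stated before mixing: centrifuging.
Cooling reaches mixing via cooling → titration → centrifuging → mixing.
Filtering reaches mixing via filtering → titration → centrifuging → mixing.
Heating reaches mixing via heating → centrifuging → mixing.
Likewise titration reaches mixing by chaining the stated constraints.
That's centrifuging, cooling, filtering, heating, and titration — 5 in all.

5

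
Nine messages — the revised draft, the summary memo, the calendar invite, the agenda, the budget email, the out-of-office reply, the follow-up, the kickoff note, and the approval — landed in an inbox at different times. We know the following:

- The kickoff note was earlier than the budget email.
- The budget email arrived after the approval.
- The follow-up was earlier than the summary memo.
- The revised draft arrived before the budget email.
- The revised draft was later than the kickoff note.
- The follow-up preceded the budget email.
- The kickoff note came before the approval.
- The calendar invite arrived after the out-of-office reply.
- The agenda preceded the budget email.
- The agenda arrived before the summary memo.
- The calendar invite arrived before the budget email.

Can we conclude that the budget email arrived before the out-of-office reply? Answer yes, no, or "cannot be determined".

Tracing the constraints gives the out-of-office reply → the calendar invite → the budget email, so the out-of-office reply must come before the budget email.
That means the budget email cannot be before the out-of-office reply.

no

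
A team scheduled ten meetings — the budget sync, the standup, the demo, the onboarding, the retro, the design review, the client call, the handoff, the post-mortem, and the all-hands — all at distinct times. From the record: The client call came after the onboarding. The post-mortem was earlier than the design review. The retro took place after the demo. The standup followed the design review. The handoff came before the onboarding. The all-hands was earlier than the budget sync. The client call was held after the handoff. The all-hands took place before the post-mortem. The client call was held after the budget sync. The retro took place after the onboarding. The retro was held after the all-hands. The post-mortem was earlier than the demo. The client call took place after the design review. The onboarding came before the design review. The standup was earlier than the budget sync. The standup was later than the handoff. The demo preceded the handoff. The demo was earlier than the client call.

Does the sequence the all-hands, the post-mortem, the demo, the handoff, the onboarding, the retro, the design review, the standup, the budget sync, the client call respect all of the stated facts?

Check each stated constraint against the proposed order — e.g. the demo is ahead of the client call; the all-hands is ahead of the budget sync. Every pair is in the required order; nothing is violated.

yes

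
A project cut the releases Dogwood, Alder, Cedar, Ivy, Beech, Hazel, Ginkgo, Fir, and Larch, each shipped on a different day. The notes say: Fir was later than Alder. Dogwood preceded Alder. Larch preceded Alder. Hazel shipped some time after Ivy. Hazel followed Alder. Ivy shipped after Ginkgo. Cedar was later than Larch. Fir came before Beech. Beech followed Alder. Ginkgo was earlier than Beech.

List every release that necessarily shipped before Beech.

Alder, Dogwood, Fir, Ginkgo, Larch

Directly stated before Beech: Alder, Fir, and Ginkgo.
Dogwood reaches Beech via Dogwood → Alder → Beech.
Larch reaches Beech via Larch → Alder → Beech.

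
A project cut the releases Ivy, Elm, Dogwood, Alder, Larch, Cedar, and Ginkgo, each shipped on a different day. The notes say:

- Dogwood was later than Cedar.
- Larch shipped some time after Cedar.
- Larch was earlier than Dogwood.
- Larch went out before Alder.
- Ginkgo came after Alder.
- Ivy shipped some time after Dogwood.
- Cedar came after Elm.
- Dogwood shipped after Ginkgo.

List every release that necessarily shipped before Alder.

Directly stated before Alder: Larch.
Cedar reaches Alder via Cedar → Larch → Alder.
Elm reaches Alder via Elm → Cedar → Larch → Alder.
No chain forces Dogwood (or any of the others) ahead of Alder.

Cedar, Elm, Larch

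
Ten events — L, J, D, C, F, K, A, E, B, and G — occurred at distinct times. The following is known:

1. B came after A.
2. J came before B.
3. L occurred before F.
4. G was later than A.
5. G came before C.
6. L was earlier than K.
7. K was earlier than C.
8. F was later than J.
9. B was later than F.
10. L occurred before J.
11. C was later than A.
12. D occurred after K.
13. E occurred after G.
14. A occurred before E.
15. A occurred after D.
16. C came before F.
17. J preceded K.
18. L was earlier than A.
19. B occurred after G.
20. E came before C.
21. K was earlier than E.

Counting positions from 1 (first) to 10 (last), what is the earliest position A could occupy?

5

D, J, K, and L must all come before A — 4 forced predecessors.
Nothing else is forced ahead of A, so its earliest slot is position 4 + 1 = 5.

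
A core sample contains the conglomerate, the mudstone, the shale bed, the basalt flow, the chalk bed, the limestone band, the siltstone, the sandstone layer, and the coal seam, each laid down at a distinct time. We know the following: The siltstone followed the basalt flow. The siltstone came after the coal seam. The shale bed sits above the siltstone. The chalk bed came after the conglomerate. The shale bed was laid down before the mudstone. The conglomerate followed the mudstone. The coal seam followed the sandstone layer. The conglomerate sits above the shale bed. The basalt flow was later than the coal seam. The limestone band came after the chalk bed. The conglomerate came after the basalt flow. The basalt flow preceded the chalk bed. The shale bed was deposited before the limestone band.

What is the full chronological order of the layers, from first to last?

the sandstone layer, the coal seam, the basalt flow, the siltstone, the shale bed, the mudstone, the conglomerate, the chalk bed, the limestone band

The constraints fix every adjacent pair, so only one ordering works:
the sandstone layer → the coal seam → the basalt flow → the siltstone → the shale bed → the mudstone → the conglomerate → the chalk bed → the limestone band.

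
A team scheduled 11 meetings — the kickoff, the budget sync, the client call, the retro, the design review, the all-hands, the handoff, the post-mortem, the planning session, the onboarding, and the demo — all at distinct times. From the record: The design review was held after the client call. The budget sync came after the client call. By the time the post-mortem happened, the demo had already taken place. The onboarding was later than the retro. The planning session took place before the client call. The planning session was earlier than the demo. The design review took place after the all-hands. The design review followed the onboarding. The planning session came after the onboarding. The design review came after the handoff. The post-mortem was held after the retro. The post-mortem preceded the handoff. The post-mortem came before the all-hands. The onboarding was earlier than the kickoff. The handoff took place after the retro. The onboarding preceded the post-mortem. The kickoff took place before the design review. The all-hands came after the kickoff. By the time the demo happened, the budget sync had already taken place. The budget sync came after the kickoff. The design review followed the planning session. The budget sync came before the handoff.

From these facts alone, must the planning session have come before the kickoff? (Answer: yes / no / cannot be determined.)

cannot be determined

No chain of stated constraints runs from the planning session to the kickoff, and none runs from the kickoff to the planning session either.
So the relative order of the planning session and the kickoff is not fixed by the given facts.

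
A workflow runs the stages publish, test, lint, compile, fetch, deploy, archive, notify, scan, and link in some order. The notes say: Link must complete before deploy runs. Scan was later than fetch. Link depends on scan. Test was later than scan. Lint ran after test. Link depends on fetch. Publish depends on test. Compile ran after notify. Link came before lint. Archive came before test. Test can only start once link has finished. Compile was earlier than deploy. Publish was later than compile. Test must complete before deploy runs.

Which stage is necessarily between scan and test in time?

Tracing the constraints gives scan → link → test, so link sits after scan and before test.
No other stage is forced both after scan and before test.

link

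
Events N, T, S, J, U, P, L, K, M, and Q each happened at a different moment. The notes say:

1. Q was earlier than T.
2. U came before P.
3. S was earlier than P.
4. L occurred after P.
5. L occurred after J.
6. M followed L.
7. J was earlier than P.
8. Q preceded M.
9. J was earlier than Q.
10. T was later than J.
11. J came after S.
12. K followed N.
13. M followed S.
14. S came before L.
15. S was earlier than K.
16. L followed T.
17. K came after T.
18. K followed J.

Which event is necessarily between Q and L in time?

Tracing the constraints gives Q → T → L, so T sits after Q and before L.
No other event is forced both after Q and before L.

T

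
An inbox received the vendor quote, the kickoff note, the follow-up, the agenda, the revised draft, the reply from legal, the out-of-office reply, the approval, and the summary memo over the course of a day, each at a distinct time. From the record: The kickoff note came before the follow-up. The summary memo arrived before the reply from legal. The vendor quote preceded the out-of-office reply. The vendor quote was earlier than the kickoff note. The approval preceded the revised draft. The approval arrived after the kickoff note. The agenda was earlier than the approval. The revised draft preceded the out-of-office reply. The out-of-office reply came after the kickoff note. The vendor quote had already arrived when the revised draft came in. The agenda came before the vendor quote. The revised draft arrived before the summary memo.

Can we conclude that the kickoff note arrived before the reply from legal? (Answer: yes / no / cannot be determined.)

Chain the constraints: the kickoff note → the approval → the revised draft → the summary memo → the reply from legal. Each link is directly stated, so the kickoff note comes before the reply from legal.

yes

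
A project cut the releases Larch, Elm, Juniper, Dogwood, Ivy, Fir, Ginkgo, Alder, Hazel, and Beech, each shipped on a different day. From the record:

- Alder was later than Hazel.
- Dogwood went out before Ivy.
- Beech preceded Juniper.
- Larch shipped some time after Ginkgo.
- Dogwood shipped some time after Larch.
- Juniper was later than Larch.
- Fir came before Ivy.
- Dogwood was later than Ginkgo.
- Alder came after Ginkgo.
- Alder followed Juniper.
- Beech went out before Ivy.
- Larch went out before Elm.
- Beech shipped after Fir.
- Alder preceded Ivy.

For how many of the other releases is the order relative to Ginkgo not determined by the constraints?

3

Forced after Ginkgo: Alder, Dogwood, Elm, Ivy, Juniper, and Larch.
That leaves Beech, Fir, and Hazel with no forced order relative to Ginkgo — 3.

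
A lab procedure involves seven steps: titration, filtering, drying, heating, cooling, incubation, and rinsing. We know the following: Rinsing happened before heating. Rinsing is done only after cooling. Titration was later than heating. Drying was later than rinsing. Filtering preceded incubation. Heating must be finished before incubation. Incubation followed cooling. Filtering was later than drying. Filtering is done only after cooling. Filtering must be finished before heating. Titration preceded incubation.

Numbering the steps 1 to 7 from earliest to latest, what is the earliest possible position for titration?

6

Cooling, drying, filtering, heating, and rinsing must all come before titration — 5 forced predecessors.
Nothing else is forced ahead of titration, so its earliest slot is position 5 + 1 = 6.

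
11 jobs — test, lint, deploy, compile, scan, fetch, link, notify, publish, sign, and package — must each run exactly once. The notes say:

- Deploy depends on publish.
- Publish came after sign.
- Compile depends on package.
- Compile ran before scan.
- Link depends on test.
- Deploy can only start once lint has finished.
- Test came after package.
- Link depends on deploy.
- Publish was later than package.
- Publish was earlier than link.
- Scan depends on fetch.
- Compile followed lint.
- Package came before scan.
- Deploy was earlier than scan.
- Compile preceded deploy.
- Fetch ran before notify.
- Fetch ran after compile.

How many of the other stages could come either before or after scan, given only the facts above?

3

Forced before scan: compile, deploy, fetch, lint, package, publish, and sign.
That leaves link, notify, and test with no forced order relative to scan — 3.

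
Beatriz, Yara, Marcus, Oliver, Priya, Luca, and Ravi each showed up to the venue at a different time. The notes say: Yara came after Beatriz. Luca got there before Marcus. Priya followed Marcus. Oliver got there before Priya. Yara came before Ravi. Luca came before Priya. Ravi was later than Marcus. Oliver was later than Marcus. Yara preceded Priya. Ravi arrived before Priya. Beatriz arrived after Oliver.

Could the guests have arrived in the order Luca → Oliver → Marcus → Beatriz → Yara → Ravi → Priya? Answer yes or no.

The constraints require Marcus before Oliver, but in the proposed sequence Oliver appears ahead of Marcus. That one violation is enough.

no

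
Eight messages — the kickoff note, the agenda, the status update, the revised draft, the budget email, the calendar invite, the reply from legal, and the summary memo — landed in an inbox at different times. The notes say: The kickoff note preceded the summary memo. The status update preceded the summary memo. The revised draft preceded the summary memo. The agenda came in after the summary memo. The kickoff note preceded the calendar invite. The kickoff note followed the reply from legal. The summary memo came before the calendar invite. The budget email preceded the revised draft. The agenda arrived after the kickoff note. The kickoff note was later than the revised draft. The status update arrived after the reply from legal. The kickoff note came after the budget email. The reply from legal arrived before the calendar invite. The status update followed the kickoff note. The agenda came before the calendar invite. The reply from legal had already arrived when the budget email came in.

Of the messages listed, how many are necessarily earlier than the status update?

4

Directly stated before the status update: the kickoff note and the reply from legal.
The budget email reaches the status update via the budget email → the kickoff note → the status update.
The revised draft reaches the status update via the revised draft → the kickoff note → the status update.
That's the budget email, the kickoff note, the reply from legal, and the revised draft — 4 in all.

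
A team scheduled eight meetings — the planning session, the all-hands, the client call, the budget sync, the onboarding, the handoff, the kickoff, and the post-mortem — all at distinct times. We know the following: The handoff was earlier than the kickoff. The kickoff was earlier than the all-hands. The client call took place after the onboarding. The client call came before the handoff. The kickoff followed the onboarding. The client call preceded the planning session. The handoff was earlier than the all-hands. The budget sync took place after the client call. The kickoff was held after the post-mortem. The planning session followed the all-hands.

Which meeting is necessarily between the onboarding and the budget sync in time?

Tracing the constraints gives the onboarding → the client call → the budget sync, so the client call sits after the onboarding and before the budget sync.
No other meeting is forced both after the onboarding and before the budget sync.

the client call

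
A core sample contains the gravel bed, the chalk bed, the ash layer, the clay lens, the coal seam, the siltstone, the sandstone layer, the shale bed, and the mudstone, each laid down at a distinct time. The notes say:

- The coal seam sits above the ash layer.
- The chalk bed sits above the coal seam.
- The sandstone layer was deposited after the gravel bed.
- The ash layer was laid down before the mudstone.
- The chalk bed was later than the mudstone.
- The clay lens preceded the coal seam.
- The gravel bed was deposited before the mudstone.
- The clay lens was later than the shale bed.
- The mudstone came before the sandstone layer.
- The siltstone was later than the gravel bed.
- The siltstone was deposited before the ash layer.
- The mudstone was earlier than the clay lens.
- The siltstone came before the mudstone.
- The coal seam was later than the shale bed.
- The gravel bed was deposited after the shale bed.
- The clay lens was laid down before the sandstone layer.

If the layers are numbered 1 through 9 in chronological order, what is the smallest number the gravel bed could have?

The shale bed must come before the gravel bed — 1 forced predecessor.
Nothing else is forced ahead of the gravel bed, so its earliest slot is position 1 + 1 = 2.

2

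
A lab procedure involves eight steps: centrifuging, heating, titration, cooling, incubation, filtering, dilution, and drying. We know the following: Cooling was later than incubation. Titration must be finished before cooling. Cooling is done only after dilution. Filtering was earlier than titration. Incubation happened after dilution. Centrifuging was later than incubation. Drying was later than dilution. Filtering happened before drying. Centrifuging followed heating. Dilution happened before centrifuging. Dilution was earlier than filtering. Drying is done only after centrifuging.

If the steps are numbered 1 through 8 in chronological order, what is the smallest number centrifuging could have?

4

Dilution, heating, and incubation must all come before centrifuging — 3 forced predecessors.
Nothing else is forced ahead of centrifuging, so its earliest slot is position 3 + 1 = 4.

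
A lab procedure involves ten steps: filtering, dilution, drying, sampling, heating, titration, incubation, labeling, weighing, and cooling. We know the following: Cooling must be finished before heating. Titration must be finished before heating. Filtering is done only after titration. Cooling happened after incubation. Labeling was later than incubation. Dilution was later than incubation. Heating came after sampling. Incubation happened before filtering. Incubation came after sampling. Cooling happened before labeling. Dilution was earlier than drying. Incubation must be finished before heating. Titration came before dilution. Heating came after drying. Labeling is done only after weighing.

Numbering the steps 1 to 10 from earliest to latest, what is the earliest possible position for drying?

Dilution, incubation, sampling, and titration must all come before drying — 4 forced predecessors.
Nothing else is forced ahead of drying, so its earliest slot is position 4 + 1 = 5.

5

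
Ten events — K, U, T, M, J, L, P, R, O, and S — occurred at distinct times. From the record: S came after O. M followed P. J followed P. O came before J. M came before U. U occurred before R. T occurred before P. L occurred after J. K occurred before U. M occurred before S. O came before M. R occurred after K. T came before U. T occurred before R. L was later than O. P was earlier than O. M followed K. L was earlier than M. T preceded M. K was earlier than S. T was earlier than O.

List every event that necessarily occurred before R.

J, K, L, M, O, P, T, U

Directly stated before R: K, T, and U.
J reaches R via J → L → M → U → R.
L reaches R via L → M → U → R.
M reaches R via M → U → R.
Likewise O and P each reach R by chaining the stated constraints.
No chain forces S ahead of R.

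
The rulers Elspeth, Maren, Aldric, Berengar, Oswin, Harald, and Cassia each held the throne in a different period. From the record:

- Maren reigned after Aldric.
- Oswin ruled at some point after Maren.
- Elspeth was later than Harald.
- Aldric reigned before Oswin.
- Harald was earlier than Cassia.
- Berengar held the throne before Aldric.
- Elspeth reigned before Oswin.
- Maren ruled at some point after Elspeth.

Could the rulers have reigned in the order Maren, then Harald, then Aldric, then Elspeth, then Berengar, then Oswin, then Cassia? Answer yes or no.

no

The constraints require Berengar before Aldric, but in the proposed sequence Aldric appears ahead of Berengar. That one violation is enough.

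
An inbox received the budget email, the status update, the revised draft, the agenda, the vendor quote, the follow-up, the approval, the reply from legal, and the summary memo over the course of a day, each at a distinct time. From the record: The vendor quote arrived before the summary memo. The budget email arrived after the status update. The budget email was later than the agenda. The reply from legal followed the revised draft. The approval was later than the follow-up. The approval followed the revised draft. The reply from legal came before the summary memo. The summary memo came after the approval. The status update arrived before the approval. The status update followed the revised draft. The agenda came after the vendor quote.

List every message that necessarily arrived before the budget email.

the agenda, the revised draft, the status update, the vendor quote

Directly stated before the budget email: the agenda and the status update.
The revised draft reaches the budget email via the revised draft → the status update → the budget email.
The vendor quote reaches the budget email via the vendor quote → the agenda → the budget email.
No chain forces the follow-up (or any of the others) ahead of the budget email.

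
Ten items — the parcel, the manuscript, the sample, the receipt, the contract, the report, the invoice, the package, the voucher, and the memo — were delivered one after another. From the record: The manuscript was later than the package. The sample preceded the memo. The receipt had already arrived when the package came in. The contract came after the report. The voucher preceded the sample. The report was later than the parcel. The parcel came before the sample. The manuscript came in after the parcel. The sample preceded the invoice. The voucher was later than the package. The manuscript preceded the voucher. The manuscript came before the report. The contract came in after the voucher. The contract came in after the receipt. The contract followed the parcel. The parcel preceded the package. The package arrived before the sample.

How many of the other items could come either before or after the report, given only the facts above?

Forced before the report: the manuscript, the package, the parcel, and the receipt; forced after the report: the contract.
That leaves the invoice, the memo, the sample, and the voucher with no forced order relative to the report — 4.

4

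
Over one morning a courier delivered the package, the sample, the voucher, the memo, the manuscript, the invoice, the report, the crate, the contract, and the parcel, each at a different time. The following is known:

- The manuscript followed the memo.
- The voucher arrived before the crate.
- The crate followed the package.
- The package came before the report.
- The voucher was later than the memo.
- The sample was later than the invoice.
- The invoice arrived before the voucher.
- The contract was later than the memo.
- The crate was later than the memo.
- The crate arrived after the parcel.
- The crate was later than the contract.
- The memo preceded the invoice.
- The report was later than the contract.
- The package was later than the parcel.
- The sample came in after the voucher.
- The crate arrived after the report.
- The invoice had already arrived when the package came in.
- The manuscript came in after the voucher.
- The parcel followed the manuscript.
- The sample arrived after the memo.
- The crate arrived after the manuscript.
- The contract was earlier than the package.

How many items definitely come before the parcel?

Directly stated before the parcel: the manuscript.
The invoice reaches the parcel via the invoice → the voucher → the manuscript → the parcel.
The memo reaches the parcel via the memo → the manuscript → the parcel.
The voucher reaches the parcel via the voucher → the manuscript → the parcel.
No chain forces the report (or any of the others) ahead of the parcel.
That's the invoice, the manuscript, the memo, and the voucher — 4 in all.

4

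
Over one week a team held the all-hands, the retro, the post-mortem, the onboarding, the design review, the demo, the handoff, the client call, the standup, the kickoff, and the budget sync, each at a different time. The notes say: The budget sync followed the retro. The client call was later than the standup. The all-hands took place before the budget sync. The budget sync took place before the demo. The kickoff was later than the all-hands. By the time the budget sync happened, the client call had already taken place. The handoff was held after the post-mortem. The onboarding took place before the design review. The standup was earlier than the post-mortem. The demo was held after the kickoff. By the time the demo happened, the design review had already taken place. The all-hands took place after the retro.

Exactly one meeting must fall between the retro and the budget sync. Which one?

the all-hands

Tracing the constraints gives the retro → the all-hands → the budget sync, so the all-hands sits after the retro and before the budget sync.
No other meeting is forced both after the retro and before the budget sync.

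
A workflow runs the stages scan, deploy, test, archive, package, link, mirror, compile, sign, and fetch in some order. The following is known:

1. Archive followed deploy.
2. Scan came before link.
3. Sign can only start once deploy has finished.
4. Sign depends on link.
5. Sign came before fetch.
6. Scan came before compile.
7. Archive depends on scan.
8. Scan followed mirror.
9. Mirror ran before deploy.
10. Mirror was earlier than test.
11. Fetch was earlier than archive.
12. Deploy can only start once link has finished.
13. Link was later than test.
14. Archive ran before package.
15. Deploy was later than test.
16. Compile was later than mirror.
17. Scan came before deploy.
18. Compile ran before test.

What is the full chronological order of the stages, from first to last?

mirror, scan, compile, test, link, deploy, sign, fetch, archive, package

The constraints fix every adjacent pair, so only one ordering works:
mirror → scan → compile → test → link → deploy → sign → fetch → archive → package.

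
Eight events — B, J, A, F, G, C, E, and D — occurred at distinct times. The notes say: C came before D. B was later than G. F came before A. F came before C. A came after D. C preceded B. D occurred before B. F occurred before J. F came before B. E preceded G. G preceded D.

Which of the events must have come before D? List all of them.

C, E, F, G

Directly stated before D: C and G.
E reaches D via E → G → D.
F reaches D via F → C → D.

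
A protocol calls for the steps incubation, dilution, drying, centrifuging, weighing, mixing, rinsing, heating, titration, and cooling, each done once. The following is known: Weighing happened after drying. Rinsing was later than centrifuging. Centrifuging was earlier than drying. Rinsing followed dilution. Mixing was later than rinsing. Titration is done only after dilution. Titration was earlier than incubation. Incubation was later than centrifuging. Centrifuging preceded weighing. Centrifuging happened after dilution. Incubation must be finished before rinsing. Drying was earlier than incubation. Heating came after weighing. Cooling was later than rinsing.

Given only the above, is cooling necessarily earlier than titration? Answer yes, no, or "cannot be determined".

Tracing the constraints gives titration → incubation → rinsing → cooling, so titration must come before cooling.
That means cooling cannot be before titration.

no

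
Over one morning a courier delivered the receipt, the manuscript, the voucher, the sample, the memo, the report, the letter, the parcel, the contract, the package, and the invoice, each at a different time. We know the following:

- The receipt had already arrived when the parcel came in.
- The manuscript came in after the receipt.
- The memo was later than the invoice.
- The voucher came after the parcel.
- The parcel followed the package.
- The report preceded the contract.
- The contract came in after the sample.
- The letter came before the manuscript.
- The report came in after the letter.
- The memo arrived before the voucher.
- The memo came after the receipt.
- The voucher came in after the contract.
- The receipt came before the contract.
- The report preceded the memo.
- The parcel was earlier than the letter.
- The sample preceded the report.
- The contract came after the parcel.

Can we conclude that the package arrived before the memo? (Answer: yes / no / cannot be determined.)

yes

Chain the constraints: the package → the parcel → the letter → the report → the memo. Each link is directly stated, so the package comes before the memo.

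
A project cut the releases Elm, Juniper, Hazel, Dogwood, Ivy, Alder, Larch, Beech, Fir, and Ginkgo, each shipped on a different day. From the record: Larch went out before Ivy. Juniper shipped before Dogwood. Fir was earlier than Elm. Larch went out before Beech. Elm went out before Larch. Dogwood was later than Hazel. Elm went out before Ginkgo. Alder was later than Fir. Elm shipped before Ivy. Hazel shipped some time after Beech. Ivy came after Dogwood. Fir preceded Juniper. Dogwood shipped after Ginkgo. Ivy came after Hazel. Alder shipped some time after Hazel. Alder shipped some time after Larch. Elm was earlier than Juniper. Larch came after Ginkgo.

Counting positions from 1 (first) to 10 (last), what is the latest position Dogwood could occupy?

Dogwood must come before Ivy — 1 release forced after it.
Everything else can be placed before Dogwood in some valid order, so Dogwood can sit as late as position 10 − 1 = 9.

9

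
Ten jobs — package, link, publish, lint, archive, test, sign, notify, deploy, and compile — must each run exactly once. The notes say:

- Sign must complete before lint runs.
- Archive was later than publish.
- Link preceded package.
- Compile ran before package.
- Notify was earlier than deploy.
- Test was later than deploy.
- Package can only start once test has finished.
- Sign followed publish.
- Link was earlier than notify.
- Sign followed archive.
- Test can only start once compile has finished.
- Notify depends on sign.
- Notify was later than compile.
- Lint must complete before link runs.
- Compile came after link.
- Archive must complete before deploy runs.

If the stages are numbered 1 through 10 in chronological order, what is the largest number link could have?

5

Link must come before compile, deploy, notify, package, and test — 5 stages forced after it.
Everything else can be placed before link in some valid order, so link can sit as late as position 10 − 5 = 5.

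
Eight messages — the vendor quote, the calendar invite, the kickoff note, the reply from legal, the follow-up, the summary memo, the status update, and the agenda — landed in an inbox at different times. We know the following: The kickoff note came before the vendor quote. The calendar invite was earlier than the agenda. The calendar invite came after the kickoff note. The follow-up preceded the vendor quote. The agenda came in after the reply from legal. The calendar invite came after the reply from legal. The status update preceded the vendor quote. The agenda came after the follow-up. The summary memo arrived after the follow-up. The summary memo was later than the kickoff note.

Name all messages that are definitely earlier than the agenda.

Directly stated before the agenda: the calendar invite, the follow-up, and the reply from legal.
The kickoff note reaches the agenda via the kickoff note → the calendar invite → the agenda.

the calendar invite, the follow-up, the kickoff note, the reply from legal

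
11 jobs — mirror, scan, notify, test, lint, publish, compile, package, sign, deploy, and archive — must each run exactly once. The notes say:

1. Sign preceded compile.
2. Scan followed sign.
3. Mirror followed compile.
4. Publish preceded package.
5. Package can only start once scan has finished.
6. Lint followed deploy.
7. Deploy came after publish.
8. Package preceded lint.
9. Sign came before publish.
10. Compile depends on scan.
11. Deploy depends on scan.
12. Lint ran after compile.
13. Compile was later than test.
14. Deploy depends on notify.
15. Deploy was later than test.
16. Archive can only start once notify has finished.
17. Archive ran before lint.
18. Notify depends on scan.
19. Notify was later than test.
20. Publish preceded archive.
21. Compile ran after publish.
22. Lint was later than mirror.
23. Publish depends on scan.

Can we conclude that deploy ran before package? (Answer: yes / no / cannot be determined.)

No chain of stated constraints runs from deploy to package, and none runs from package to deploy either.
So the relative order of deploy and package is not fixed by the given facts.

cannot be determined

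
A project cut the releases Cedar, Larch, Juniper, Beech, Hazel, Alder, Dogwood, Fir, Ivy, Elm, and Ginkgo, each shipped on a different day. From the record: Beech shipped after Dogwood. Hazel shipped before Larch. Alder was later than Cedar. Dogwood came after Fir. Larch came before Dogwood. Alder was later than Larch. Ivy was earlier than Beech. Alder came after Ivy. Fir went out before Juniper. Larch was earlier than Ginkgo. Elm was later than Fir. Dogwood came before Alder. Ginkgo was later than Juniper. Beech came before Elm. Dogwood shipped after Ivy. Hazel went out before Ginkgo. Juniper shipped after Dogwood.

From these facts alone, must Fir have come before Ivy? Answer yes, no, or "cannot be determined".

No chain of stated constraints runs from Fir to Ivy, and none runs from Ivy to Fir either.
So the relative order of Fir and Ivy is not fixed by the given facts.

cannot be determined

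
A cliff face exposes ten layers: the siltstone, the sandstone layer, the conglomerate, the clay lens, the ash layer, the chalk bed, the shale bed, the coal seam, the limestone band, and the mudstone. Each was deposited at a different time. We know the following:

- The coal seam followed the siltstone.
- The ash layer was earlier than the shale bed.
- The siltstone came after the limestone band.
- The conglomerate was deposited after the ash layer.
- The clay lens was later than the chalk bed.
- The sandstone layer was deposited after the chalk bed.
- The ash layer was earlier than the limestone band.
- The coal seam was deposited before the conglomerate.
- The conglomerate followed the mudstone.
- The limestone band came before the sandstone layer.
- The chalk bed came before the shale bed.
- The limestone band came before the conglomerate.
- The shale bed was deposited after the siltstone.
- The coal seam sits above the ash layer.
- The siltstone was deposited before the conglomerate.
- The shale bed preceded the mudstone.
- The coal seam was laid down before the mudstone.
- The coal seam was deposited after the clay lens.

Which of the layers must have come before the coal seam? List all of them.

the ash layer, the chalk bed, the clay lens, the limestone band, the siltstone

Directly stated before the coal seam: the ash layer, the clay lens, and the siltstone.
The chalk bed reaches the coal seam via the chalk bed → the clay lens → the coal seam.
The limestone band reaches the coal seam via the limestone band → the siltstone → the coal seam.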